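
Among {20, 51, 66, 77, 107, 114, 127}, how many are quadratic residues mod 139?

(20/139) = +1 → QR.
(51/139) = +1 → QR.
(66/139) = +1 → QR.
(77/139) = +1 → QR.
(107/139) = +1 → QR.
(114/139) = -1 → non-residue.
(127/139) = +1 → QR.
Total quadratic residues among the 7: 6.

6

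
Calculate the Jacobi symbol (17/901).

0

Reciprocity: 17 ≡ 1 and 901 ≡ 1 (mod 4), so (17/901) = +(901/17).
Reduce top mod 17: now compute (0/17).
Top reduces to 0: gcd > 1, so the symbol is 0.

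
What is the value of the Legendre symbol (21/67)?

1

Euler's criterion: (21/67) ≡ 21^33 (mod 67).
21^2 ≡ 39 (mod 67)
21^4 ≡ 47 (mod 67)
21^8 ≡ 65 (mod 67)
21^16 ≡ 4 (mod 67)
21^32 ≡ 16 (mod 67)
21^33 = 21^(32+1) ≡ 1 (mod 67).
Result is 1, so (21/67) = 1.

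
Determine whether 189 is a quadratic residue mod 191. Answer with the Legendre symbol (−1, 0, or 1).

-1

Euler's criterion: (189/191) ≡ 189^95 (mod 191).
189^2 ≡ 4 (mod 191)
189^4 ≡ 16 (mod 191)
189^8 ≡ 65 (mod 191)
189^16 ≡ 23 (mod 191)
189^32 ≡ 147 (mod 191)
189^64 ≡ 26 (mod 191)
189^95 = 189^(64+16+8+4+2+1) ≡ 190 (mod 191).
Result is 190 ≡ −1, so (189/191) = −1.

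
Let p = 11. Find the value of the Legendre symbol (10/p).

Euler's criterion: (10/11) ≡ 10^5 (mod 11).
10^2 ≡ 1 (mod 11)
10^4 ≡ 1 (mod 11)
10^5 = 10^(4+1) ≡ 10 (mod 11).
Result is 10 ≡ −1, so (10/11) = −1.

-1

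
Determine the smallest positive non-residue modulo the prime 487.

3

(2/487) = +1, so 2 is a residue.
(3/487) = −1, so 3 is the smallest positive non-residue mod 487.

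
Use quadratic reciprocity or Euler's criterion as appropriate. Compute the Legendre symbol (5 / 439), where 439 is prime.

1

Reciprocity: 5 ≡ 1 and 439 ≡ 3 (mod 4), so (5/439) = +(439/5).
Reduce top mod 5: now compute (4/5).
Pull out 2^2: since 5 ≡ 5 (mod 8), (2/5) = -1, so (2/5)^2 = +1.
Reached (1/5) = 1. Collecting the sign flips along the way, the symbol is +1.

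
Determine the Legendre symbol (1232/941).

First reduce: 1232 ≡ 291 (mod 941).
Reciprocity: 291 ≡ 3 and 941 ≡ 1 (mod 4), so (291/941) = +(941/291).
Reduce top mod 291: now compute (68/291).
Pull out 2^2: since 291 ≡ 3 (mod 8), (2/291) = -1, so (2/291)^2 = +1.
Reciprocity: 17 ≡ 1 and 291 ≡ 3 (mod 4), so (17/291) = +(291/17).
Reduce top mod 17: now compute (2/17).
Pull out 2: since 17 ≡ 1 (mod 8), (2/17) = +1.
Reached (1/17) = 1. Collecting the sign flips along the way, the symbol is +1.

1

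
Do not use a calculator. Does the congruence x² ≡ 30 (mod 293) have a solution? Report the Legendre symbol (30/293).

-1

Pull out 2: since 293 ≡ 5 (mod 8), (2/293) = -1.
Reciprocity: 15 ≡ 3 and 293 ≡ 1 (mod 4), so (15/293) = +(293/15).
Reduce top mod 15: now compute (8/15).
Pull out 2^3: since 15 ≡ 7 (mod 8), (2/15) = +1, so (2/15)^3 = +1.
Reached (1/15) = 1. Collecting the sign flips along the way, the symbol is -1.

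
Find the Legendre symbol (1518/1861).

Pull out 2: since 1861 ≡ 5 (mod 8), (2/1861) = -1.
Reciprocity: 759 ≡ 3 and 1861 ≡ 1 (mod 4), so (759/1861) = +(1861/759).
Reduce top mod 759: now compute (343/759).
Reciprocity: 343 ≡ 3 and 759 ≡ 3 (mod 4), so (343/759) = −(759/343).
Reduce top mod 343: now compute (73/343).
Reciprocity: 73 ≡ 1 and 343 ≡ 3 (mod 4), so (73/343) = +(343/73).
Reduce top mod 73: now compute (51/73).
Reciprocity: 51 ≡ 3 and 73 ≡ 1 (mod 4), so (51/73) = +(73/51).
Reduce top mod 51: now compute (22/51).
Pull out 2: since 51 ≡ 3 (mod 8), (2/51) = -1.
Reciprocity: 11 ≡ 3 and 51 ≡ 3 (mod 4), so (11/51) = −(51/11).
Reduce top mod 11: now compute (7/11).
Reciprocity: 7 ≡ 3 and 11 ≡ 3 (mod 4), so (7/11) = −(11/7).
Reduce top mod 7: now compute (4/7).
Pull out 2^2: since 7 ≡ 7 (mod 8), (2/7) = +1, so (2/7)^2 = +1.
Reached (1/7) = 1. Collecting the sign flips along the way, the symbol is -1.

-1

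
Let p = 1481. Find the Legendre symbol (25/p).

1

Reciprocity: 25 ≡ 1 and 1481 ≡ 1 (mod 4), so (25/1481) = +(1481/25).
Reduce top mod 25: now compute (6/25).
Pull out 2: since 25 ≡ 1 (mod 8), (2/25) = +1.
Reciprocity: 3 ≡ 3 and 25 ≡ 1 (mod 4), so (3/25) = +(25/3).
Reduce top mod 3: now compute (1/3).
Reached (1/3) = 1. Collecting the sign flips along the way, the symbol is +1.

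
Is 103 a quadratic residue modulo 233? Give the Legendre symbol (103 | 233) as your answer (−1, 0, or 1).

-1

Euler's criterion: (103/233) ≡ 103^116 (mod 233).
103^2 ≡ 124 (mod 233)
103^4 ≡ 231 (mod 233)
103^8 ≡ 4 (mod 233)
103^16 ≡ 16 (mod 233)
103^32 ≡ 23 (mod 233)
103^64 ≡ 63 (mod 233)
103^116 = 103^(64+32+16+4) ≡ 232 (mod 233).
Result is 232 ≡ −1, so (103/233) = −1.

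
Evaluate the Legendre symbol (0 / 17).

0

Top reduces to 0: gcd > 1, so the symbol is 0.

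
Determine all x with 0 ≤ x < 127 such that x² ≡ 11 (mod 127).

Since 127 ≡ 3 (mod 4), a square root of 11 is 11^((127+1)/4) = 11^32 mod 127.
Repeated squaring: 11^2≡121, 11^4≡36, 11^8≡26, 11^16≡41, 11^32≡30 (mod 127).
11^32 = 11^(32) ≡ 30 (mod 127).
Check: 30² = 900 ≡ 11 (mod 127). The two roots are 30 and 97.

30, 97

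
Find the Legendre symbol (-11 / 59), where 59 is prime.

1

Euler's criterion: (-11/59) ≡ 48^29 (mod 59).
48^2 ≡ 3 (mod 59)
48^4 ≡ 9 (mod 59)
48^8 ≡ 22 (mod 59)
48^16 ≡ 12 (mod 59)
48^29 = 48^(16+8+4+1) ≡ 1 (mod 59).
Result is 1, so (-11/59) = 1.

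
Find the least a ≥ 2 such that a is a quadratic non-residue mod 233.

3

(2/233) = +1, so 2 is a residue.
(3/233) = −1, so 3 is the smallest positive non-residue mod 233.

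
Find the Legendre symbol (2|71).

1

Euler's criterion: (2/71) ≡ 2^35 (mod 71).
2^2 ≡ 4 (mod 71)
2^4 ≡ 16 (mod 71)
2^8 ≡ 43 (mod 71)
2^16 ≡ 3 (mod 71)
2^32 ≡ 9 (mod 71)
2^35 = 2^(32+2+1) ≡ 1 (mod 71).
Result is 1, so (2/71) = 1.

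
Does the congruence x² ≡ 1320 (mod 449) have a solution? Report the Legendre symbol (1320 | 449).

-1

Euler's criterion: (1320/449) ≡ 422^224 (mod 449).
422^2 ≡ 280 (mod 449)
422^4 ≡ 274 (mod 449)
422^8 ≡ 93 (mod 449)
422^16 ≡ 118 (mod 449)
422^32 ≡ 5 (mod 449)
422^64 ≡ 25 (mod 449)
422^128 ≡ 176 (mod 449)
422^224 = 422^(128+64+32) ≡ 448 (mod 449).
Result is 448 ≡ −1, so (1320/449) = −1.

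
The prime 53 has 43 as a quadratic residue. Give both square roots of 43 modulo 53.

19, 34

53 ≡ 1 (mod 4), so we find a root by search.
Trying successive values, 19² = 361 ≡ 43 (mod 53). The other root is 53 − 19 = 34.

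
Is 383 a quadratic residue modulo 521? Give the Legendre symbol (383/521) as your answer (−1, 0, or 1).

1

Euler's criterion: (383/521) ≡ 383^260 (mod 521).
383^2 ≡ 288 (mod 521)
383^4 ≡ 105 (mod 521)
383^8 ≡ 84 (mod 521)
383^16 ≡ 283 (mod 521)
383^32 ≡ 376 (mod 521)
383^64 ≡ 185 (mod 521)
383^128 ≡ 360 (mod 521)
383^256 ≡ 392 (mod 521)
383^260 = 383^(256+4) ≡ 1 (mod 521).
Result is 1, so (383/521) = 1.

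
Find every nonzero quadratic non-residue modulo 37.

Square k = 1,…,18 (k and 37−k give the same square):
1²=1, 2²=4, 3²=9, 4²=16, 5²=25, 6²=36, 7²≡12, 8²≡27, 9²≡7, 10²≡26, 11²≡10, 12²≡33, 13²≡21, 14²≡11, 15²≡3, 16²≡34, 17²≡30, 18²≡28 (mod 37).
The residues are {1, 3, 4, 7, 9, 10, 11, 12, 16, 21, 25, 26, 27, 28, 30, 33, 34, 36}; the non-residues are the remaining 18 nonzero classes.

2,5,6,8,13,14,15,17,18,19,20,22,23,24,29,31,32,35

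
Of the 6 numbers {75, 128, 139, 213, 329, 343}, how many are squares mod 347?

3

(75/347) = +1 → QR.
(128/347) = -1 → non-residue.
(139/347) = -1 → non-residue.
(213/347) = +1 → QR.
(329/347) = +1 → QR.
(343/347) = -1 → non-residue.
Total quadratic residues among the 6: 3.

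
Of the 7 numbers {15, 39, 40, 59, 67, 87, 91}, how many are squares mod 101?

1

(15/101) = -1 → non-residue.
(39/101) = -1 → non-residue.
(40/101) = -1 → non-residue.
(59/101) = -1 → non-residue.
(67/101) = -1 → non-residue.
(87/101) = +1 → QR.
(91/101) = -1 → non-residue.
Total quadratic residues among the 7: 1.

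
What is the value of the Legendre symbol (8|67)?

-1

Pull out 2^3: since 67 ≡ 3 (mod 8), (2/67) = -1, so (2/67)^3 = -1.
Reached (1/67) = 1. Collecting the sign flips along the way, the symbol is -1.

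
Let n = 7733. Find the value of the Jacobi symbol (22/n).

Pull out 2: since 7733 ≡ 5 (mod 8), (2/7733) = -1.
Reciprocity: 11 ≡ 3 and 7733 ≡ 1 (mod 4), so (11/7733) = +(7733/11).
Reduce top mod 11: now compute (0/11).
Top reduces to 0: gcd > 1, so the symbol is 0.

0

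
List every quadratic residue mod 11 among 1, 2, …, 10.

1, 3, 4, 5, 9

Square k = 1,…,5 (k and 11−k give the same square):
1²=1, 2²=4, 3²=9, 4²≡5, 5²≡3 (mod 11).
So the quadratic residues mod 11 are {1, 3, 4, 5, 9}.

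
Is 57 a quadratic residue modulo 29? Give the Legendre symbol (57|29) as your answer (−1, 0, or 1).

First reduce: 57 ≡ 28 (mod 29).
Pull out 2^2: since 29 ≡ 5 (mod 8), (2/29) = -1, so (2/29)^2 = +1.
Reciprocity: 7 ≡ 3 and 29 ≡ 1 (mod 4), so (7/29) = +(29/7).
Reduce top mod 7: now compute (1/7).
Reached (1/7) = 1. Collecting the sign flips along the way, the symbol is +1.

1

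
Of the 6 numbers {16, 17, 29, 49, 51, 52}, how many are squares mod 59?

(16/59) = +1 → QR.
(17/59) = +1 → QR.
(29/59) = +1 → QR.
(49/59) = +1 → QR.
(51/59) = +1 → QR.
(52/59) = -1 → non-residue.
Total quadratic residues among the 6: 5.

5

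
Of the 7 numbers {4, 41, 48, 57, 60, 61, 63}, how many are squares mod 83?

(4/83) = +1 → QR.
(41/83) = +1 → QR.
(48/83) = +1 → QR.
(57/83) = -1 → non-residue.
(60/83) = -1 → non-residue.
(61/83) = +1 → QR.
(63/83) = +1 → QR.
Total quadratic residues among the 7: 5.

5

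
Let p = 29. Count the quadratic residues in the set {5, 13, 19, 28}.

3

(5/29) = +1 → QR.
(13/29) = +1 → QR.
(19/29) = -1 → non-residue.
(28/29) = +1 → QR.
Total quadratic residues among the 4: 3.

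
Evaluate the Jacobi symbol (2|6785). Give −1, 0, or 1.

Pull out 2: since 6785 ≡ 1 (mod 8), (2/6785) = +1.
Reached (1/6785) = 1. Collecting the sign flips along the way, the symbol is +1.

1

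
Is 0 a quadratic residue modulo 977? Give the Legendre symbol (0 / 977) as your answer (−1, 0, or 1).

0

Top reduces to 0: gcd > 1, so the symbol is 0.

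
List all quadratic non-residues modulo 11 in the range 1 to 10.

2, 6, 7, 8, 10

Square k = 1,…,5 (k and 11−k give the same square):
1²=1, 2²=4, 3²=9, 4²≡5, 5²≡3 (mod 11).
The residues are {1, 3, 4, 5, 9}; the non-residues are the remaining 5 nonzero classes.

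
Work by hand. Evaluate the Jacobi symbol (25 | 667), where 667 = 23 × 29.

Reciprocity: 25 ≡ 1 and 667 ≡ 3 (mod 4), so (25/667) = +(667/25).
Reduce top mod 25: now compute (17/25).
Reciprocity: 17 ≡ 1 and 25 ≡ 1 (mod 4), so (17/25) = +(25/17).
Reduce top mod 17: now compute (8/17).
Pull out 2^3: since 17 ≡ 1 (mod 8), (2/17) = +1, so (2/17)^3 = +1.
Reached (1/17) = 1. Collecting the sign flips along the way, the symbol is +1.

1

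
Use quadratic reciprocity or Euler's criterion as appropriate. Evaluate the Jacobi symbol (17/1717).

Reciprocity: 17 ≡ 1 and 1717 ≡ 1 (mod 4), so (17/1717) = +(1717/17).
Reduce top mod 17: now compute (0/17).
Top reduces to 0: gcd > 1, so the symbol is 0.

0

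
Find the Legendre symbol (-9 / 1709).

First reduce: -9 ≡ 1700 (mod 1709).
Pull out 2^2: since 1709 ≡ 5 (mod 8), (2/1709) = -1, so (2/1709)^2 = +1.
Reciprocity: 425 ≡ 1 and 1709 ≡ 1 (mod 4), so (425/1709) = +(1709/425).
Reduce top mod 425: now compute (9/425).
Reciprocity: 9 ≡ 1 and 425 ≡ 1 (mod 4), so (9/425) = +(425/9).
Reduce top mod 9: now compute (2/9).
Pull out 2: since 9 ≡ 1 (mod 8), (2/9) = +1.
Reached (1/9) = 1. Collecting the sign flips along the way, the symbol is +1.

1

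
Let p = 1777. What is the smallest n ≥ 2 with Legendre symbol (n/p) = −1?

5

(2/1777) = +1, so 2 is a residue.
(3/1777) = +1, so 3 is a residue.
(4/1777) = +1, so 4 is a residue.
(5/1777) = −1, so 5 is the smallest positive non-residue mod 1777.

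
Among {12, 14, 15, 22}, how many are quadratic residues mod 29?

(12/29) = -1 → non-residue.
(14/29) = -1 → non-residue.
(15/29) = -1 → non-residue.
(22/29) = +1 → QR.
Total quadratic residues among the 4: 1.

1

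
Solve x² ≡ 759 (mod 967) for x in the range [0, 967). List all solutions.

81, 886

Since 967 ≡ 3 (mod 4), a square root of 759 is 759^((967+1)/4) = 759^242 mod 967.
Repeated squaring: 759^2≡716, 759^4≡146, 759^8≡42, 759^16≡797, 759^32≡857, 759^64≡496, 759^128≡398 (mod 967).
759^242 = 759^(128+64+32+16+2) ≡ 81 (mod 967).
Check: 81² = 6561 ≡ 759 (mod 967). The two roots are 81 and 886.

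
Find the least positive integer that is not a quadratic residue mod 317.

(2/317) = −1, so 2 is the smallest positive non-residue mod 317.

2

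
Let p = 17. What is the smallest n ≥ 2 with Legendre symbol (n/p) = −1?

(2/17) = +1, so 2 is a residue.
(3/17) = −1, so 3 is the smallest positive non-residue mod 17.

3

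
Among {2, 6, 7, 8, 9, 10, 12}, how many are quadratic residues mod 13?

(2/13) = -1 → non-residue.
(6/13) = -1 → non-residue.
(7/13) = -1 → non-residue.
(8/13) = -1 → non-residue.
(9/13) = +1 → QR.
(10/13) = +1 → QR.
(12/13) = +1 → QR.
Total quadratic residues among the 7: 3.

3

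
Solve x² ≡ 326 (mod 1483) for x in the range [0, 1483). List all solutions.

Since 1483 ≡ 3 (mod 4), a square root of 326 is 326^((1483+1)/4) = 326^371 mod 1483.
Repeated squaring: 326^2≡983, 326^4≡856, 326^8≡134, 326^16≡160, 326^32≡389, 326^64≡55, 326^128≡59, 326^256≡515 (mod 1483).
326^371 = 326^(256+64+32+16+2+1) ≡ 311 (mod 1483).
Check: 311² = 96721 ≡ 326 (mod 1483). The two roots are 311 and 1172.

311, 1172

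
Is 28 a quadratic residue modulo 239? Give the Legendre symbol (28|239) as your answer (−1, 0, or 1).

-1

Pull out 2^2: since 239 ≡ 7 (mod 8), (2/239) = +1, so (2/239)^2 = +1.
Reciprocity: 7 ≡ 3 and 239 ≡ 3 (mod 4), so (7/239) = −(239/7).
Reduce top mod 7: now compute (1/7).
Reached (1/7) = 1. Collecting the sign flips along the way, the symbol is -1.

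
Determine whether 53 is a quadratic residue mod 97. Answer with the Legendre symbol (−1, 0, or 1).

1

Euler's criterion: (53/97) ≡ 53^48 (mod 97).
53^2 ≡ 93 (mod 97)
53^4 ≡ 16 (mod 97)
53^8 ≡ 62 (mod 97)
53^16 ≡ 61 (mod 97)
53^32 ≡ 35 (mod 97)
53^48 = 53^(32+16) ≡ 1 (mod 97).
Result is 1, so (53/97) = 1.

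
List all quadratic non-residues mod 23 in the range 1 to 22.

5, 7, 10, 11, 14, 15, 17, 19, 20, 21, 22

Square k = 1,…,11 (k and 23−k give the same square):
1²=1, 2²=4, 3²=9, 4²=16, 5²≡2, 6²≡13, 7²≡3, 8²≡18, 9²≡12, 10²≡8, 11²≡6 (mod 23).
The residues are {1, 2, 3, 4, 6, 8, 9, 12, 13, 16, 18}; the non-residues are the remaining 11 nonzero classes.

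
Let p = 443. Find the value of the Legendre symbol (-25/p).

-1

First reduce: -25 ≡ 418 (mod 443).
Pull out 2: since 443 ≡ 3 (mod 8), (2/443) = -1.
Reciprocity: 209 ≡ 1 and 443 ≡ 3 (mod 4), so (209/443) = +(443/209).
Reduce top mod 209: now compute (25/209).
Reciprocity: 25 ≡ 1 and 209 ≡ 1 (mod 4), so (25/209) = +(209/25).
Reduce top mod 25: now compute (9/25).
Reciprocity: 9 ≡ 1 and 25 ≡ 1 (mod 4), so (9/25) = +(25/9).
Reduce top mod 9: now compute (7/9).
Reciprocity: 7 ≡ 3 and 9 ≡ 1 (mod 4), so (7/9) = +(9/7).
Reduce top mod 7: now compute (2/7).
Pull out 2: since 7 ≡ 7 (mod 8), (2/7) = +1.
Reached (1/7) = 1. Collecting the sign flips along the way, the symbol is -1.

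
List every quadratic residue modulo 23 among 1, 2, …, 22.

Square k = 1,…,11 (k and 23−k give the same square):
1²=1, 2²=4, 3²=9, 4²=16, 5²≡2, 6²≡13, 7²≡3, 8²≡18, 9²≡12, 10²≡8, 11²≡6 (mod 23).
So the quadratic residues mod 23 are {1, 2, 3, 4, 6, 8, 9, 12, 13, 16, 18}.

1,2,3,4,6,8,9,12,13,16,18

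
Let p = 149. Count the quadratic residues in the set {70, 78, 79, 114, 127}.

(70/149) = -1 → non-residue.
(78/149) = -1 → non-residue.
(79/149) = -1 → non-residue.
(114/149) = +1 → QR.
(127/149) = +1 → QR.
Total quadratic residues among the 5: 2.

2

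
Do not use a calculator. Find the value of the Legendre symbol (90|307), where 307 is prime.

1

Euler's criterion: (90/307) ≡ 90^153 (mod 307).
90^2 ≡ 118 (mod 307)
90^4 ≡ 109 (mod 307)
90^8 ≡ 215 (mod 307)
90^16 ≡ 175 (mod 307)
90^32 ≡ 232 (mod 307)
90^64 ≡ 99 (mod 307)
90^128 ≡ 284 (mod 307)
90^153 = 90^(128+16+8+1) ≡ 1 (mod 307).
Result is 1, so (90/307) = 1.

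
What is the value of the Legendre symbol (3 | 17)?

-1

Euler's criterion: (3/17) ≡ 3^8 (mod 17).
3^2 ≡ 9 (mod 17)
3^4 ≡ 13 (mod 17)
3^8 ≡ 16 (mod 17)
3^8 = 3^(8) ≡ 16 (mod 17).
Result is 16 ≡ −1, so (3/17) = −1.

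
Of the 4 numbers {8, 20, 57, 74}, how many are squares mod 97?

1

(8/97) = +1 → QR.
(20/97) = -1 → non-residue.
(57/97) = -1 → non-residue.
(74/97) = -1 → non-residue.
Total quadratic residues among the 4: 1.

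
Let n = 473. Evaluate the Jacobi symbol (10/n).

-1

Pull out 2: since 473 ≡ 1 (mod 8), (2/473) = +1.
Reciprocity: 5 ≡ 1 and 473 ≡ 1 (mod 4), so (5/473) = +(473/5).
Reduce top mod 5: now compute (3/5).
Reciprocity: 3 ≡ 3 and 5 ≡ 1 (mod 4), so (3/5) = +(5/3).
Reduce top mod 3: now compute (2/3).
Pull out 2: since 3 ≡ 3 (mod 8), (2/3) = -1.
Reached (1/3) = 1. Collecting the sign flips along the way, the symbol is -1.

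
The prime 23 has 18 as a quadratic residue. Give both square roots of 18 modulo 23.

8, 15

Since 23 ≡ 3 (mod 4), a square root of 18 is 18^((23+1)/4) = 18^6 mod 23.
Repeated squaring: 18^2≡2, 18^4≡4 (mod 23).
18^6 = 18^(4+2) ≡ 8 (mod 23).
Check: 8² = 64 ≡ 18 (mod 23). The two roots are 8 and 15.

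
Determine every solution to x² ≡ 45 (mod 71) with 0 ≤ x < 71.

Since 71 ≡ 3 (mod 4), a square root of 45 is 45^((71+1)/4) = 45^18 mod 71.
Repeated squaring: 45^2≡37, 45^4≡20, 45^8≡45, 45^16≡37 (mod 71).
45^18 = 45^(16+2) ≡ 20 (mod 71).
Check: 20² = 400 ≡ 45 (mod 71). The two roots are 20 and 51.

20, 51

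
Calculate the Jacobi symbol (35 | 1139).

1

Reciprocity: 35 ≡ 3 and 1139 ≡ 3 (mod 4), so (35/1139) = −(1139/35).
Reduce top mod 35: now compute (19/35).
Reciprocity: 19 ≡ 3 and 35 ≡ 3 (mod 4), so (19/35) = −(35/19).
Reduce top mod 19: now compute (16/19).
Pull out 2^4: since 19 ≡ 3 (mod 8), (2/19) = -1, so (2/19)^4 = +1.
Reached (1/19) = 1. Collecting the sign flips along the way, the symbol is +1.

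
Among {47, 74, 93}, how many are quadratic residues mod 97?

2

(47/97) = +1 → QR.
(74/97) = -1 → non-residue.
(93/97) = +1 → QR.
Total quadratic residues among the 3: 2.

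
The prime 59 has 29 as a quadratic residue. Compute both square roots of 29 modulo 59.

18, 41

Since 59 ≡ 3 (mod 4), a square root of 29 is 29^((59+1)/4) = 29^15 mod 59.
Repeated squaring: 29^2≡15, 29^4≡48, 29^8≡3 (mod 59).
29^15 = 29^(8+4+2+1) ≡ 41 (mod 59).
Check: 41² = 1681 ≡ 29 (mod 59). The two roots are 18 and 41.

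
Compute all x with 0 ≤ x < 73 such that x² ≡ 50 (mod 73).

14, 59

73 ≡ 1 (mod 4), so we find a root by search.
Trying successive values, 14² = 196 ≡ 50 (mod 73). The other root is 73 − 14 = 59.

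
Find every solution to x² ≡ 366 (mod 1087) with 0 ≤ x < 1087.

Since 1087 ≡ 3 (mod 4), a square root of 366 is 366^((1087+1)/4) = 366^272 mod 1087.
Repeated squaring: 366^2≡255, 366^4≡892, 366^8≡1067, 366^16≡400, 366^32≡211, 366^64≡1041, 366^128≡1029, 366^256≡103 (mod 1087).
366^272 = 366^(256+16) ≡ 981 (mod 1087).
Check: 981² = 962361 ≡ 366 (mod 1087). The two roots are 106 and 981.

106, 981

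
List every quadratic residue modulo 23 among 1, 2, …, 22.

Square k = 1,…,11 (k and 23−k give the same square):
1²=1, 2²=4, 3²=9, 4²=16, 5²≡2, 6²≡13, 7²≡3, 8²≡18, 9²≡12, 10²≡8, 11²≡6 (mod 23).
So the quadratic residues mod 23 are {1, 2, 3, 4, 6, 8, 9, 12, 13, 16, 18}.

1,2,3,4,6,8,9,12,13,16,18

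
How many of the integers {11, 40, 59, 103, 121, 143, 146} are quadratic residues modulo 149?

3

(11/149) = -1 → non-residue.
(40/149) = -1 → non-residue.
(59/149) = -1 → non-residue.
(103/149) = +1 → QR.
(121/149) = +1 → QR.
(143/149) = +1 → QR.
(146/149) = -1 → non-residue.
Total quadratic residues among the 7: 3.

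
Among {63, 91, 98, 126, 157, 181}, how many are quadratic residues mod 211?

1

(63/211) = -1 → non-residue.
(91/211) = -1 → non-residue.
(98/211) = -1 → non-residue.
(126/211) = +1 → QR.
(157/211) = -1 → non-residue.
(181/211) = -1 → non-residue.
Total quadratic residues among the 6: 1.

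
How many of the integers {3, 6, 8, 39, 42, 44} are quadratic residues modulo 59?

(3/59) = +1 → QR.
(6/59) = -1 → non-residue.
(8/59) = -1 → non-residue.
(39/59) = -1 → non-residue.
(42/59) = -1 → non-residue.
(44/59) = -1 → non-residue.
Total quadratic residues among the 6: 1.

1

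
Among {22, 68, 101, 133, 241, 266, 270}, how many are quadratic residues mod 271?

3

(22/271) = +1 → QR.
(68/271) = +1 → QR.
(101/271) = -1 → non-residue.
(133/271) = -1 → non-residue.
(241/271) = +1 → QR.
(266/271) = -1 → non-residue.
(270/271) = -1 → non-residue.
Total quadratic residues among the 7: 3.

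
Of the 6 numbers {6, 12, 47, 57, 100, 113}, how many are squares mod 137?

(6/137) = -1 → non-residue.
(12/137) = -1 → non-residue.
(47/137) = -1 → non-residue.
(57/137) = -1 → non-residue.
(100/137) = +1 → QR.
(113/137) = -1 → non-residue.
Total quadratic residues among the 6: 1.

1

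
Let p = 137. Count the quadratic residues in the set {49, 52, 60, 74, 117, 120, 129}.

(49/137) = +1 → QR.
(52/137) = -1 → non-residue.
(60/137) = +1 → QR.
(74/137) = +1 → QR.
(117/137) = -1 → non-residue.
(120/137) = +1 → QR.
(129/137) = +1 → QR.
Total quadratic residues among the 7: 5.

5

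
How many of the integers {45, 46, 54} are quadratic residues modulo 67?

(45/67) = -1 → non-residue.
(46/67) = -1 → non-residue.
(54/67) = +1 → QR.
Total quadratic residues among the 3: 1.

1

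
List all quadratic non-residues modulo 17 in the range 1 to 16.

Square k = 1,…,8 (k and 17−k give the same square):
1²=1, 2²=4, 3²=9, 4²=16, 5²≡8, 6²≡2, 7²≡15, 8²≡13 (mod 17).
The residues are {1, 2, 4, 8, 9, 13, 15, 16}; the non-residues are the remaining 8 nonzero classes.

3, 5, 6, 7, 10, 11, 12, 14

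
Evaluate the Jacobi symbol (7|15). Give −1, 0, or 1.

Reciprocity: 7 ≡ 3 and 15 ≡ 3 (mod 4), so (7/15) = −(15/7).
Reduce top mod 7: now compute (1/7).
Reached (1/7) = 1. Collecting the sign flips along the way, the symbol is -1.

-1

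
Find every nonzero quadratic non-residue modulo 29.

Square k = 1,…,14 (k and 29−k give the same square):
1²=1, 2²=4, 3²=9, 4²=16, 5²=25, 6²≡7, 7²≡20, 8²≡6, 9²≡23, 10²≡13, 11²≡5, 12²≡28, 13²≡24, 14²≡22 (mod 29).
The residues are {1, 4, 5, 6, 7, 9, 13, 16, 20, 22, 23, 24, 25, 28}; the non-residues are the remaining 14 nonzero classes.

2,3,8,10,11,12,14,15,17,18,19,21,26,27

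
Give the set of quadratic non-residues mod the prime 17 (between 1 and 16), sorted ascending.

3, 5, 6, 7, 10, 11, 12, 14

Square k = 1,…,8 (k and 17−k give the same square):
1²=1, 2²=4, 3²=9, 4²=16, 5²≡8, 6²≡2, 7²≡15, 8²≡13 (mod 17).
The residues are {1, 2, 4, 8, 9, 13, 15, 16}; the non-residues are the remaining 8 nonzero classes.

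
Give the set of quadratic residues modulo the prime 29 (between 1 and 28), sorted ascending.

Square k = 1,…,14 (k and 29−k give the same square):
1²=1, 2²=4, 3²=9, 4²=16, 5²=25, 6²≡7, 7²≡20, 8²≡6, 9²≡23, 10²≡13, 11²≡5, 12²≡28, 13²≡24, 14²≡22 (mod 29).
So the quadratic residues mod 29 are {1, 4, 5, 6, 7, 9, 13, 16, 20, 22, 23, 24, 25, 28}.

1,4,5,6,7,9,13,16,20,22,23,24,25,28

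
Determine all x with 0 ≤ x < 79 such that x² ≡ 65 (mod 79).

12, 67

Since 79 ≡ 3 (mod 4), a square root of 65 is 65^((79+1)/4) = 65^20 mod 79.
Repeated squaring: 65^2≡38, 65^4≡22, 65^8≡10, 65^16≡21 (mod 79).
65^20 = 65^(16+4) ≡ 67 (mod 79).
Check: 67² = 4489 ≡ 65 (mod 79). The two roots are 12 and 67.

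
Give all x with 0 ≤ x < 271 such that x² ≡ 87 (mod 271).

30, 241

Since 271 ≡ 3 (mod 4), a square root of 87 is 87^((271+1)/4) = 87^68 mod 271.
Repeated squaring: 87^2≡252, 87^4≡90, 87^8≡241, 87^16≡87, 87^32≡252, 87^64≡90 (mod 271).
87^68 = 87^(64+4) ≡ 241 (mod 271).
Check: 241² = 58081 ≡ 87 (mod 271). The two roots are 30 and 241.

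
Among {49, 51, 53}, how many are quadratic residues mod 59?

3

(49/59) = +1 → QR.
(51/59) = +1 → QR.
(53/59) = +1 → QR.
Total quadratic residues among the 3: 3.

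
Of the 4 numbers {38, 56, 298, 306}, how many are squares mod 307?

(38/307) = -1 → non-residue.
(56/307) = -1 → non-residue.
(298/307) = -1 → non-residue.
(306/307) = -1 → non-residue.
Total quadratic residues among the 4: 0.

0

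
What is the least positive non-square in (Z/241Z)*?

(2/241) = +1, so 2 is a residue.
(3/241) = +1, so 3 is a residue.
(4/241) = +1, so 4 is a residue.
(5/241) = +1, so 5 is a residue.
(6/241) = +1, so 6 is a residue.
(7/241) = −1, so 7 is the smallest positive non-residue mod 241.

7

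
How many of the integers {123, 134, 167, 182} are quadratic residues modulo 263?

0

(123/263) = -1 → non-residue.
(134/263) = -1 → non-residue.
(167/263) = -1 → non-residue.
(182/263) = -1 → non-residue.
Total quadratic residues among the 4: 0.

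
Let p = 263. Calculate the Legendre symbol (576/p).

1

Euler's criterion: (576/263) ≡ 50^131 (mod 263).
50^2 ≡ 133 (mod 263)
50^4 ≡ 68 (mod 263)
50^8 ≡ 153 (mod 263)
50^16 ≡ 2 (mod 263)
50^32 ≡ 4 (mod 263)
50^64 ≡ 16 (mod 263)
50^128 ≡ 256 (mod 263)
50^131 = 50^(128+2+1) ≡ 1 (mod 263).
Result is 1, so (576/263) = 1.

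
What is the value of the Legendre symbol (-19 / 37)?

-1

First reduce: -19 ≡ 18 (mod 37).
Pull out 2: since 37 ≡ 5 (mod 8), (2/37) = -1.
Reciprocity: 9 ≡ 1 and 37 ≡ 1 (mod 4), so (9/37) = +(37/9).
Reduce top mod 9: now compute (1/9).
Reached (1/9) = 1. Collecting the sign flips along the way, the symbol is -1.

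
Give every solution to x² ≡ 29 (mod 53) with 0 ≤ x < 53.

20, 33

53 ≡ 1 (mod 4), so we find a root by search.
Trying successive values, 20² = 400 ≡ 29 (mod 53). The other root is 53 − 20 = 33.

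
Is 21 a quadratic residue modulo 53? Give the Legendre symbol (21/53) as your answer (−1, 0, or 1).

Reciprocity: 21 ≡ 1 and 53 ≡ 1 (mod 4), so (21/53) = +(53/21).
Reduce top mod 21: now compute (11/21).
Reciprocity: 11 ≡ 3 and 21 ≡ 1 (mod 4), so (11/21) = +(21/11).
Reduce top mod 11: now compute (10/11).
Pull out 2: since 11 ≡ 3 (mod 8), (2/11) = -1.
Reciprocity: 5 ≡ 1 and 11 ≡ 3 (mod 4), so (5/11) = +(11/5).
Reduce top mod 5: now compute (1/5).
Reached (1/5) = 1. Collecting the sign flips along the way, the symbol is -1.

-1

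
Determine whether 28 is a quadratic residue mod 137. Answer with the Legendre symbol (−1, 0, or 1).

Euler's criterion: (28/137) ≡ 28^68 (mod 137).
28^2 ≡ 99 (mod 137)
28^4 ≡ 74 (mod 137)
28^8 ≡ 133 (mod 137)
28^16 ≡ 16 (mod 137)
28^32 ≡ 119 (mod 137)
28^64 ≡ 50 (mod 137)
28^68 = 28^(64+4) ≡ 1 (mod 137).
Result is 1, so (28/137) = 1.

1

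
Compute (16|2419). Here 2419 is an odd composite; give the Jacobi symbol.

1

Pull out 2^4: since 2419 ≡ 3 (mod 8), (2/2419) = -1, so (2/2419)^4 = +1.
Reached (1/2419) = 1. Collecting the sign flips along the way, the symbol is +1.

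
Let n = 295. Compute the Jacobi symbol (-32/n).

First reduce: -32 ≡ 263 (mod 295).
Reciprocity: 263 ≡ 3 and 295 ≡ 3 (mod 4), so (263/295) = −(295/263).
Reduce top mod 263: now compute (32/263).
Pull out 2^5: since 263 ≡ 7 (mod 8), (2/263) = +1, so (2/263)^5 = +1.
Reached (1/263) = 1. Collecting the sign flips along the way, the symbol is -1.

-1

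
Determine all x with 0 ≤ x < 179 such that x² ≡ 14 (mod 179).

67, 112

Since 179 ≡ 3 (mod 4), a square root of 14 is 14^((179+1)/4) = 14^45 mod 179.
Repeated squaring: 14^2≡17, 14^4≡110, 14^8≡107, 14^16≡172, 14^32≡49 (mod 179).
14^45 = 14^(32+8+4+1) ≡ 67 (mod 179).
Check: 67² = 4489 ≡ 14 (mod 179). The two roots are 67 and 112.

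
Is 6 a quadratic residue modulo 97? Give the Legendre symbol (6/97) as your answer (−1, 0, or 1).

Euler's criterion: (6/97) ≡ 6^48 (mod 97).
6^2 ≡ 36 (mod 97)
6^4 ≡ 35 (mod 97)
6^8 ≡ 61 (mod 97)
6^16 ≡ 35 (mod 97)
6^32 ≡ 61 (mod 97)
6^48 = 6^(32+16) ≡ 1 (mod 97).
Result is 1, so (6/97) = 1.

1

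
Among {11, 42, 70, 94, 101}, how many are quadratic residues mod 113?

1

(11/113) = +1 → QR.
(42/113) = -1 → non-residue.
(70/113) = -1 → non-residue.
(94/113) = -1 → non-residue.
(101/113) = -1 → non-residue.
Total quadratic residues among the 5: 1.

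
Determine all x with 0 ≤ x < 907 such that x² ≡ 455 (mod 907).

146, 761

Since 907 ≡ 3 (mod 4), a square root of 455 is 455^((907+1)/4) = 455^227 mod 907.
Repeated squaring: 455^2≡229, 455^4≡742, 455^8≡15, 455^16≡225, 455^32≡740, 455^64≡679, 455^128≡285 (mod 907).
455^227 = 455^(128+64+32+2+1) ≡ 146 (mod 907).
Check: 146² = 21316 ≡ 455 (mod 907). The two roots are 146 and 761.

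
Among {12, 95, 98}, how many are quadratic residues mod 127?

1

(12/127) = -1 → non-residue.
(95/127) = -1 → non-residue.
(98/127) = +1 → QR.
Total quadratic residues among the 3: 1.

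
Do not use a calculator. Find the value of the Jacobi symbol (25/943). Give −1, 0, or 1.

Reciprocity: 25 ≡ 1 and 943 ≡ 3 (mod 4), so (25/943) = +(943/25).
Reduce top mod 25: now compute (18/25).
Pull out 2: since 25 ≡ 1 (mod 8), (2/25) = +1.
Reciprocity: 9 ≡ 1 and 25 ≡ 1 (mod 4), so (9/25) = +(25/9).
Reduce top mod 9: now compute (7/9).
Reciprocity: 7 ≡ 3 and 9 ≡ 1 (mod 4), so (7/9) = +(9/7).
Reduce top mod 7: now compute (2/7).
Pull out 2: since 7 ≡ 7 (mod 8), (2/7) = +1.
Reached (1/7) = 1. Collecting the sign flips along the way, the symbol is +1.

1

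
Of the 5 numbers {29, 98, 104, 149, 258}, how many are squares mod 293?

(29/293) = -1 → non-residue.
(98/293) = -1 → non-residue.
(104/293) = +1 → QR.
(149/293) = +1 → QR.
(258/293) = +1 → QR.
Total quadratic residues among the 5: 3.

3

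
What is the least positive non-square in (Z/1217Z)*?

3

(2/1217) = +1, so 2 is a residue.
(3/1217) = −1, so 3 is the smallest positive non-residue mod 1217.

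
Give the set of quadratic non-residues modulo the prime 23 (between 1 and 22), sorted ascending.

5,7,10,11,14,15,17,19,20,21,22

Square k = 1,…,11 (k and 23−k give the same square):
1²=1, 2²=4, 3²=9, 4²=16, 5²≡2, 6²≡13, 7²≡3, 8²≡18, 9²≡12, 10²≡8, 11²≡6 (mod 23).
The residues are {1, 2, 3, 4, 6, 8, 9, 12, 13, 16, 18}; the non-residues are the remaining 11 nonzero classes.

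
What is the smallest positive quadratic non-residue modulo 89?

(2/89) = +1, so 2 is a residue.
(3/89) = −1, so 3 is the smallest positive non-residue mod 89.

3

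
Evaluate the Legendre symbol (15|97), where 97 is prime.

-1

Euler's criterion: (15/97) ≡ 15^48 (mod 97).
15^2 ≡ 31 (mod 97)
15^4 ≡ 88 (mod 97)
15^8 ≡ 81 (mod 97)
15^16 ≡ 62 (mod 97)
15^32 ≡ 61 (mod 97)
15^48 = 15^(32+16) ≡ 96 (mod 97).
Result is 96 ≡ −1, so (15/97) = −1.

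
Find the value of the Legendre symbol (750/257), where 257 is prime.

First reduce: 750 ≡ 236 (mod 257).
Pull out 2^2: since 257 ≡ 1 (mod 8), (2/257) = +1, so (2/257)^2 = +1.
Reciprocity: 59 ≡ 3 and 257 ≡ 1 (mod 4), so (59/257) = +(257/59).
Reduce top mod 59: now compute (21/59).
Reciprocity: 21 ≡ 1 and 59 ≡ 3 (mod 4), so (21/59) = +(59/21).
Reduce top mod 21: now compute (17/21).
Reciprocity: 17 ≡ 1 and 21 ≡ 1 (mod 4), so (17/21) = +(21/17).
Reduce top mod 17: now compute (4/17).
Pull out 2^2: since 17 ≡ 1 (mod 8), (2/17) = +1, so (2/17)^2 = +1.
Reached (1/17) = 1. Collecting the sign flips along the way, the symbol is +1.

1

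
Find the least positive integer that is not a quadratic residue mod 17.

3

(2/17) = +1, so 2 is a residue.
(3/17) = −1, so 3 is the smallest positive non-residue mod 17.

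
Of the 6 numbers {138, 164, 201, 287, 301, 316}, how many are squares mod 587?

4

(138/587) = +1 → QR.
(164/587) = -1 → non-residue.
(201/587) = +1 → QR.
(287/587) = -1 → non-residue.
(301/587) = +1 → QR.
(316/587) = +1 → QR.
Total quadratic residues among the 6: 4.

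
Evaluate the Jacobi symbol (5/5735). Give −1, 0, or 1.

0

Reciprocity: 5 ≡ 1 and 5735 ≡ 3 (mod 4), so (5/5735) = +(5735/5).
Reduce top mod 5: now compute (0/5).
Top reduces to 0: gcd > 1, so the symbol is 0.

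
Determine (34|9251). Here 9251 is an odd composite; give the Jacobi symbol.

1

Pull out 2: since 9251 ≡ 3 (mod 8), (2/9251) = -1.
Reciprocity: 17 ≡ 1 and 9251 ≡ 3 (mod 4), so (17/9251) = +(9251/17).
Reduce top mod 17: now compute (3/17).
Reciprocity: 3 ≡ 3 and 17 ≡ 1 (mod 4), so (3/17) = +(17/3).
Reduce top mod 3: now compute (2/3).
Pull out 2: since 3 ≡ 3 (mod 8), (2/3) = -1.
Reached (1/3) = 1. Collecting the sign flips along the way, the symbol is +1.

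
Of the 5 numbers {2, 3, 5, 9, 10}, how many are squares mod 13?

(2/13) = -1 → non-residue.
(3/13) = +1 → QR.
(5/13) = -1 → non-residue.
(9/13) = +1 → QR.
(10/13) = +1 → QR.
Total quadratic residues among the 5: 3.

3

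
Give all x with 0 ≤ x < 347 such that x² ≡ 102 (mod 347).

141, 206

Since 347 ≡ 3 (mod 4), a square root of 102 is 102^((347+1)/4) = 102^87 mod 347.
Repeated squaring: 102^2≡341, 102^4≡36, 102^8≡255, 102^16≡136, 102^32≡105, 102^64≡268 (mod 347).
102^87 = 102^(64+16+4+2+1) ≡ 206 (mod 347).
Check: 206² = 42436 ≡ 102 (mod 347). The two roots are 141 and 206.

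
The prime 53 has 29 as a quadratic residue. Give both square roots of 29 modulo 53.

20, 33

53 ≡ 1 (mod 4), so we find a root by search.
Trying successive values, 20² = 400 ≡ 29 (mod 53). The other root is 53 − 20 = 33.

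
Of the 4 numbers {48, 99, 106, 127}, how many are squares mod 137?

(48/137) = -1 → non-residue.
(99/137) = +1 → QR.
(106/137) = -1 → non-residue.
(127/137) = -1 → non-residue.
Total quadratic residues among the 4: 1.

1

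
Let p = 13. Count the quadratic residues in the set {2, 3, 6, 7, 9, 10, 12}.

(2/13) = -1 → non-residue.
(3/13) = +1 → QR.
(6/13) = -1 → non-residue.
(7/13) = -1 → non-residue.
(9/13) = +1 → QR.
(10/13) = +1 → QR.
(12/13) = +1 → QR.
Total quadratic residues among the 7: 4.

4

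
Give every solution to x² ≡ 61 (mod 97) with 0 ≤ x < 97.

35, 62

97 ≡ 1 (mod 4), so we find a root by search.
Trying successive values, 35² = 1225 ≡ 61 (mod 97). The other root is 97 − 35 = 62.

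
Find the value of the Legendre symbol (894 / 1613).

1

Pull out 2: since 1613 ≡ 5 (mod 8), (2/1613) = -1.
Reciprocity: 447 ≡ 3 and 1613 ≡ 1 (mod 4), so (447/1613) = +(1613/447).
Reduce top mod 447: now compute (272/447).
Pull out 2^4: since 447 ≡ 7 (mod 8), (2/447) = +1, so (2/447)^4 = +1.
Reciprocity: 17 ≡ 1 and 447 ≡ 3 (mod 4), so (17/447) = +(447/17).
Reduce top mod 17: now compute (5/17).
Reciprocity: 5 ≡ 1 and 17 ≡ 1 (mod 4), so (5/17) = +(17/5).
Reduce top mod 5: now compute (2/5).
Pull out 2: since 5 ≡ 5 (mod 8), (2/5) = -1.
Reached (1/5) = 1. Collecting the sign flips along the way, the symbol is +1.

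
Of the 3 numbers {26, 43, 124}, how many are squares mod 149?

(26/149) = +1 → QR.
(43/149) = -1 → non-residue.
(124/149) = +1 → QR.
Total quadratic residues among the 3: 2.

2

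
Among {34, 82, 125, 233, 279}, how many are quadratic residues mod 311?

1

(34/311) = -1 → non-residue.
(82/311) = -1 → non-residue.
(125/311) = +1 → QR.
(233/311) = -1 → non-residue.
(279/311) = -1 → non-residue.
Total quadratic residues among the 5: 1.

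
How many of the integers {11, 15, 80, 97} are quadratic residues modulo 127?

2

(11/127) = +1 → QR.
(15/127) = +1 → QR.
(80/127) = -1 → non-residue.
(97/127) = -1 → non-residue.
Total quadratic residues among the 4: 2.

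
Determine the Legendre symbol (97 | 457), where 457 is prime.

-1

Reciprocity: 97 ≡ 1 and 457 ≡ 1 (mod 4), so (97/457) = +(457/97).
Reduce top mod 97: now compute (69/97).
Reciprocity: 69 ≡ 1 and 97 ≡ 1 (mod 4), so (69/97) = +(97/69).
Reduce top mod 69: now compute (28/69).
Pull out 2^2: since 69 ≡ 5 (mod 8), (2/69) = -1, so (2/69)^2 = +1.
Reciprocity: 7 ≡ 3 and 69 ≡ 1 (mod 4), so (7/69) = +(69/7).
Reduce top mod 7: now compute (6/7).
Pull out 2: since 7 ≡ 7 (mod 8), (2/7) = +1.
Reciprocity: 3 ≡ 3 and 7 ≡ 3 (mod 4), so (3/7) = −(7/3).
Reduce top mod 3: now compute (1/3).
Reached (1/3) = 1. Collecting the sign flips along the way, the symbol is -1.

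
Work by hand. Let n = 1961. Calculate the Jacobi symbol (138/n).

Pull out 2: since 1961 ≡ 1 (mod 8), (2/1961) = +1.
Reciprocity: 69 ≡ 1 and 1961 ≡ 1 (mod 4), so (69/1961) = +(1961/69).
Reduce top mod 69: now compute (29/69).
Reciprocity: 29 ≡ 1 and 69 ≡ 1 (mod 4), so (29/69) = +(69/29).
Reduce top mod 29: now compute (11/29).
Reciprocity: 11 ≡ 3 and 29 ≡ 1 (mod 4), so (11/29) = +(29/11).
Reduce top mod 11: now compute (7/11).
Reciprocity: 7 ≡ 3 and 11 ≡ 3 (mod 4), so (7/11) = −(11/7).
Reduce top mod 7: now compute (4/7).
Pull out 2^2: since 7 ≡ 7 (mod 8), (2/7) = +1, so (2/7)^2 = +1.
Reached (1/7) = 1. Collecting the sign flips along the way, the symbol is -1.

-1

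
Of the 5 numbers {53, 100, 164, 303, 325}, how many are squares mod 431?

(53/431) = +1 → QR.
(100/431) = +1 → QR.
(164/431) = +1 → QR.
(303/431) = -1 → non-residue.
(325/431) = -1 → non-residue.
Total quadratic residues among the 5: 3.

3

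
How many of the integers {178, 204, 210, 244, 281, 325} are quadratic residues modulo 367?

6

(178/367) = +1 → QR.
(204/367) = +1 → QR.
(210/367) = +1 → QR.
(244/367) = +1 → QR.
(281/367) = +1 → QR.
(325/367) = +1 → QR.
Total quadratic residues among the 6: 6.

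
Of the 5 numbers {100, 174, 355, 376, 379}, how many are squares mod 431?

3

(100/431) = +1 → QR.
(174/431) = +1 → QR.
(355/431) = -1 → non-residue.
(376/431) = -1 → non-residue.
(379/431) = +1 → QR.
Total quadratic residues among the 5: 3.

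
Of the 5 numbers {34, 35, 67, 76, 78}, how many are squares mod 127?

3

(34/127) = +1 → QR.
(35/127) = +1 → QR.
(67/127) = -1 → non-residue.
(76/127) = +1 → QR.
(78/127) = -1 → non-residue.
Total quadratic residues among the 5: 3.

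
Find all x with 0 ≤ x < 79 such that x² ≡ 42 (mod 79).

Since 79 ≡ 3 (mod 4), a square root of 42 is 42^((79+1)/4) = 42^20 mod 79.
Repeated squaring: 42^2≡26, 42^4≡44, 42^8≡40, 42^16≡20 (mod 79).
42^20 = 42^(16+4) ≡ 11 (mod 79).
Check: 11² = 121 ≡ 42 (mod 79). The two roots are 11 and 68.

11, 68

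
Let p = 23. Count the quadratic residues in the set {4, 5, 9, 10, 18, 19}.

3

(4/23) = +1 → QR.
(5/23) = -1 → non-residue.
(9/23) = +1 → QR.
(10/23) = -1 → non-residue.
(18/23) = +1 → QR.
(19/23) = -1 → non-residue.
Total quadratic residues among the 6: 3.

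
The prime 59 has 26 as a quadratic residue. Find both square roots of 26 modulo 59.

12, 47

Since 59 ≡ 3 (mod 4), a square root of 26 is 26^((59+1)/4) = 26^15 mod 59.
Repeated squaring: 26^2≡27, 26^4≡21, 26^8≡28 (mod 59).
26^15 = 26^(8+4+2+1) ≡ 12 (mod 59).
Check: 12² = 144 ≡ 26 (mod 59). The two roots are 12 and 47.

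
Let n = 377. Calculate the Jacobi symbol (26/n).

Pull out 2: since 377 ≡ 1 (mod 8), (2/377) = +1.
Reciprocity: 13 ≡ 1 and 377 ≡ 1 (mod 4), so (13/377) = +(377/13).
Reduce top mod 13: now compute (0/13).
Top reduces to 0: gcd > 1, so the symbol is 0.

0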